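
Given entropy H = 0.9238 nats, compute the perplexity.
2.5188

Perplexity is e^H (or exp(H) for natural log).

H = 0.9238 nats
Perplexity = e^0.9238 = 2.5188

Interpretation: The model's uncertainty is equivalent to choosing uniformly among 2.5 options.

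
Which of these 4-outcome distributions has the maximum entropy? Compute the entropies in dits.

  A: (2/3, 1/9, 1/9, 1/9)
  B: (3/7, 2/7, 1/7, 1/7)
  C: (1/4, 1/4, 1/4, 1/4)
C

For a discrete distribution over n outcomes, entropy is maximized by the uniform distribution.

Computing entropies:
H(A) = 0.4355 dits
H(B) = 0.5546 dits
H(C) = 0.6021 dits

The uniform distribution (where all probabilities equal 1/4) achieves the maximum entropy of log_10(4) = 0.6021 dits.

Distribution C has the highest entropy.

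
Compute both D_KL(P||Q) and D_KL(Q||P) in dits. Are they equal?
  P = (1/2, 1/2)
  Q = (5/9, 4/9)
D_KL(P||Q) = 0.0027, D_KL(Q||P) = 0.0027

KL divergence is not symmetric: D_KL(P||Q) ≠ D_KL(Q||P) in general.

D_KL(P||Q) = 0.0027 dits
D_KL(Q||P) = 0.0027 dits

In this case they happen to be equal (to 4 decimal places).

This asymmetry is why KL divergence is not a true distance metric.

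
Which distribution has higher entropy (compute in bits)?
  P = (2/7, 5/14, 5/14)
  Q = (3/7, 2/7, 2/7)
P

Computing entropies in bits:
H(P) = 1.5774
H(Q) = 1.5567

Distribution P has higher entropy.

Intuition: The distribution closer to uniform (more spread out) has higher entropy.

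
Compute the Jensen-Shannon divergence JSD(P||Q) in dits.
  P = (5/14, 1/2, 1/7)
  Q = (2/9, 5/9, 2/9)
0.0056 dits

Jensen-Shannon divergence is:
JSD(P||Q) = 0.5 × D_KL(P||M) + 0.5 × D_KL(Q||M)
where M = 0.5 × (P + Q) is the mixture distribution.

M = 0.5 × (5/14, 1/2, 1/7) + 0.5 × (2/9, 5/9, 2/9) = (0.289683, 19/36, 0.18254)

D_KL(P||M) = 0.0055 dits
D_KL(Q||M) = 0.0058 dits

JSD(P||Q) = 0.5 × 0.0055 + 0.5 × 0.0058 = 0.0056 dits

Unlike KL divergence, JSD is symmetric and bounded: 0 ≤ JSD ≤ log(2).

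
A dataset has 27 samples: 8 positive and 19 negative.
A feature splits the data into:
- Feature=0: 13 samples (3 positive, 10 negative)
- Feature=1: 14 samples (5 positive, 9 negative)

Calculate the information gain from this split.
0.0139 bits

Information Gain = H(Y) - H(Y|Feature)

Before split:
P(positive) = 8/27 = 0.2963
H(Y) = 0.8767 bits

After split:
Feature=0: H = 0.7793 bits (weight = 13/27)
Feature=1: H = 0.9403 bits (weight = 14/27)
H(Y|Feature) = (13/27)×0.7793 + (14/27)×0.9403 = 0.8628 bits

Information Gain = 0.8767 - 0.8628 = 0.0139 bits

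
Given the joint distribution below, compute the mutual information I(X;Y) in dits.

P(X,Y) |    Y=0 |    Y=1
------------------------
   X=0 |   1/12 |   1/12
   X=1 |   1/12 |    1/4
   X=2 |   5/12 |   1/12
0.0656 dits

Mutual information: I(X;Y) = H(X) + H(Y) - H(X,Y)

Marginals:
P(X) = (1/6, 1/3, 1/2), H(X) = 0.4392 dits
P(Y) = (7/12, 5/12), H(Y) = 0.2950 dits

Joint entropy: H(X,Y) = 0.6687 dits

I(X;Y) = 0.4392 + 0.2950 - 0.6687 = 0.0656 dits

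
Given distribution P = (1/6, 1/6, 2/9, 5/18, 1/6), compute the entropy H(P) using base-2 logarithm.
2.2880 bits

Shannon entropy is H(X) = -Σ p(x) log p(x).

For P = (1/6, 1/6, 2/9, 5/18, 1/6):
H = -1/6 × log_2(1/6) -1/6 × log_2(1/6) -2/9 × log_2(2/9) -5/18 × log_2(5/18) -1/6 × log_2(1/6)
H = 2.2880 bits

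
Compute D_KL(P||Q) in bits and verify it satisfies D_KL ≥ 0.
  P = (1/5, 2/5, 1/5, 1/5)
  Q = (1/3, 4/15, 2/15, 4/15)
0.1206 bits

KL divergence satisfies the Gibbs inequality: D_KL(P||Q) ≥ 0 for all distributions P, Q.

D_KL(P||Q) = Σ p(x) log(p(x)/q(x))
Term by term:
  x=0: 1/5 × log_2[(1/5)/(1/3)] = -0.1474
  x=1: 2/5 × log_2[(2/5)/(4/15)] = 0.2340
  x=2: 1/5 × log_2[(1/5)/(2/15)] = 0.1170
  x=3: 1/5 × log_2[(1/5)/(4/15)] = -0.0830
D_KL(P||Q) = 0.1206 bits

D_KL(P||Q) = 0.1206 ≥ 0 ✓

This non-negativity is a fundamental property: relative entropy cannot be negative because it measures how different Q is from P.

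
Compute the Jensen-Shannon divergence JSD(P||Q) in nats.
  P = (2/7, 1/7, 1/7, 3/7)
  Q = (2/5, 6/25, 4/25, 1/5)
0.0325 nats

Jensen-Shannon divergence is:
JSD(P||Q) = 0.5 × D_KL(P||M) + 0.5 × D_KL(Q||M)
where M = 0.5 × (P + Q) is the mixture distribution.

M = 0.5 × (2/7, 1/7, 1/7, 3/7) + 0.5 × (2/5, 6/25, 4/25, 1/5) = (12/35, 0.191429, 0.151429, 11/35)

D_KL(P||M) = 0.0307 nats
D_KL(Q||M) = 0.0343 nats

JSD(P||Q) = 0.5 × 0.0307 + 0.5 × 0.0343 = 0.0325 nats

Unlike KL divergence, JSD is symmetric and bounded: 0 ≤ JSD ≤ log(2).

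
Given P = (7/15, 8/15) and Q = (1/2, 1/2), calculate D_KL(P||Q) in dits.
0.0010 dits

KL divergence: D_KL(P||Q) = Σ p(x) log(p(x)/q(x))

Computing term by term:
  x=0: 7/15 × log_10[(7/15)/(1/2)] = 7/15 × -0.0300 = -0.0140
  x=1: 8/15 × log_10[(8/15)/(1/2)] = 8/15 × 0.0280 = 0.0149

D_KL(P||Q) = 0.0010 dits

Note: KL divergence is always non-negative and equals 0 iff P = Q.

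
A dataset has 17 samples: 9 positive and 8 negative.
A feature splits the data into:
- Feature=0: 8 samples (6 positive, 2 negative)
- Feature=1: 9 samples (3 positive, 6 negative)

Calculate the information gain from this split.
0.1296 bits

Information Gain = H(Y) - H(Y|Feature)

Before split:
P(positive) = 9/17 = 0.5294
H(Y) = 0.9975 bits

After split:
Feature=0: H = 0.8113 bits (weight = 8/17)
Feature=1: H = 0.9183 bits (weight = 9/17)
H(Y|Feature) = (8/17)×0.8113 + (9/17)×0.9183 = 0.8679 bits

Information Gain = 0.9975 - 0.8679 = 0.1296 bits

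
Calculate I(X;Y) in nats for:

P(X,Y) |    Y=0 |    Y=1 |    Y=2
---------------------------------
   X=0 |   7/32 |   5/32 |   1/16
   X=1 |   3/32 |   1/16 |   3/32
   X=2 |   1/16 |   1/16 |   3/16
0.0900 nats

Mutual information: I(X;Y) = H(X) + H(Y) - H(X,Y)

Marginals:
P(X) = (7/16, 1/4, 5/16), H(X) = 1.0717 nats
P(Y) = (3/8, 9/32, 11/32), H(Y) = 1.0916 nats

Joint entropy: H(X,Y) = 2.0734 nats

I(X;Y) = 1.0717 + 1.0916 - 2.0734 = 0.0900 nats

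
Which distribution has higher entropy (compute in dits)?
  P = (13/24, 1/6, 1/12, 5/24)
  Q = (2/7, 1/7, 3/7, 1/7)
Q

Computing entropies in dits:
H(P) = 0.5058
H(Q) = 0.5546

Distribution Q has higher entropy.

Intuition: The distribution closer to uniform (more spread out) has higher entropy.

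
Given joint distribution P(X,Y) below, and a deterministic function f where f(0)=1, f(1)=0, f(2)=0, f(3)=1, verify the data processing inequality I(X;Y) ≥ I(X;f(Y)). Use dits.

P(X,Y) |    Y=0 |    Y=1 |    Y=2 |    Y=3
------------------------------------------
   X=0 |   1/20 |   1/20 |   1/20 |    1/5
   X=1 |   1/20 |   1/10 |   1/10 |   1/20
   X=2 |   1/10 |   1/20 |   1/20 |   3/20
I(X;Y) = 0.0358, I(X;f(Y)) = 0.0275, inequality holds: 0.0358 ≥ 0.0275

Data Processing Inequality: For any Markov chain X → Y → Z, we have I(X;Y) ≥ I(X;Z).

Here Z = f(Y) is a deterministic function of Y, forming X → Y → Z.

Original I(X;Y) = 0.0358 dits

After applying f:
P(X,Z) where Z=f(Y):
- P(X,Z=0) = P(X,Y=1) + P(X,Y=2)
- P(X,Z=1) = P(X,Y=0) + P(X,Y=3)

I(X;Z) = I(X;f(Y)) = 0.0275 dits

Verification: 0.0358 ≥ 0.0275 ✓

Information cannot be created by processing; the function f can only lose information about X.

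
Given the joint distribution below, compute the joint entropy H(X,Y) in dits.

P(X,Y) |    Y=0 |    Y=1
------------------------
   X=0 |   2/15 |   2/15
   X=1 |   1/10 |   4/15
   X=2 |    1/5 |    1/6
0.7559 dits

Joint entropy is H(X,Y) = -Σ_{x,y} p(x,y) log p(x,y).

Summing over all non-zero entries:
H(X,Y) = -[2/15·log_10(2/15) + 2/15·log_10(2/15) + 1/10·log_10(1/10) + 4/15·log_10(4/15) + 1/5·log_10(1/5) + 1/6·log_10(1/6)]
H(X,Y) = 0.7559 dits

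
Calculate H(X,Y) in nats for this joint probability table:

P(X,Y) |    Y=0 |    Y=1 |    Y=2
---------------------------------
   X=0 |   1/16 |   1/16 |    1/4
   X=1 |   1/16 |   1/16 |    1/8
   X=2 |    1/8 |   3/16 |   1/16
2.0467 nats

Joint entropy is H(X,Y) = -Σ_{x,y} p(x,y) log p(x,y).

Summing over all non-zero entries:
H(X,Y) = -[1/16·log_e(1/16) + 1/16·log_e(1/16) + 1/4·log_e(1/4) + 1/16·log_e(1/16) + 1/16·log_e(1/16) + 1/8·log_e(1/8) + 1/8·log_e(1/8) + 3/16·log_e(3/16) + 1/16·log_e(1/16)]
H(X,Y) = 2.0467 nats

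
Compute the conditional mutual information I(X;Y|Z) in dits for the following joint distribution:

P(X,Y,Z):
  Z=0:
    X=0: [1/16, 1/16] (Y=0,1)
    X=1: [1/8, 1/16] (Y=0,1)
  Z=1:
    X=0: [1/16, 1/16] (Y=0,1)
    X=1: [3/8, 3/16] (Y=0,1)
0.0045 dits

Conditional mutual information: I(X;Y|Z) = H(X|Z) + H(Y|Z) - H(X,Y|Z)

H(Z) = 0.2697
H(X,Z) = 0.5026 → H(X|Z) = 0.2329
H(Y,Z) = 0.5568 → H(Y|Z) = 0.2871
H(X,Y,Z) = 0.7852 → H(X,Y|Z) = 0.5155

I(X;Y|Z) = 0.2329 + 0.2871 - 0.5155 = 0.0045 dits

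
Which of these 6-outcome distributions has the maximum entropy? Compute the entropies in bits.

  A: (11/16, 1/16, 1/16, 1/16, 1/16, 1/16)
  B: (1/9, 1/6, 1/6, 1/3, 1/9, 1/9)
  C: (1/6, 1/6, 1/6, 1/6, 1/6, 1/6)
C

For a discrete distribution over n outcomes, entropy is maximized by the uniform distribution.

Computing entropies:
H(A) = 1.6216 bits
H(B) = 2.4466 bits
H(C) = 2.5850 bits

The uniform distribution (where all probabilities equal 1/6) achieves the maximum entropy of log_2(6) = 2.5850 bits.

Distribution C has the highest entropy.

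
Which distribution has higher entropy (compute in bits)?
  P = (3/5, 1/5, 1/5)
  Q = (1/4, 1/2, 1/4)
Q

Computing entropies in bits:
H(P) = 1.3710
H(Q) = 1.5000

Distribution Q has higher entropy.

Intuition: The distribution closer to uniform (more spread out) has higher entropy.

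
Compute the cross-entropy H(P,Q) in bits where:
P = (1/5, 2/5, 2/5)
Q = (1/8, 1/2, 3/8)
1.5660 bits

Cross-entropy: H(P,Q) = -Σ p(x) log q(x)

Alternatively: H(P,Q) = H(P) + D_KL(P||Q)
H(P) = 1.5219 bits
D_KL(P||Q) = 0.0441 bits

H(P,Q) = 1.5219 + 0.0441 = 1.5660 bits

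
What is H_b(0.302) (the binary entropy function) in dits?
0.2660 dits

The binary entropy function is:
H(p) = -p log(p) - (1-p) log(1-p)

H(0.302) = -0.302 × log_10(0.302) - 0.698 × log_10(0.698)
H(0.302) = 0.2660 dits

Note: Binary entropy is maximized at p=0.5 (H=1 bit) and minimized at p=0 or p=1 (H=0).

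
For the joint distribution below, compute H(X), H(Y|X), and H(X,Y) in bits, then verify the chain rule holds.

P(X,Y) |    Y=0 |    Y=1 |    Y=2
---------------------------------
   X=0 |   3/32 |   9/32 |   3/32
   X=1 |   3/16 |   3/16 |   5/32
H(X,Y) = 2.4791, H(X) = 0.9972, H(Y|X) = 1.4819 (all in bits)

Chain rule: H(X,Y) = H(X) + H(Y|X)

Left side — joint entropy directly:
H(X,Y) = -Σ p(x,y) log p(x,y) = 2.4791 bits

Right side — compute H(Y|X) from the conditional distributions:
P(X) = (15/32, 17/32), so H(X) = 0.9972 bits
H(Y|X) = Σ_x P(X=x) · H(Y|X=x):
  P(Y|X=0) = (1/5, 3/5, 1/5), H(Y|X=0) = 1.3710, weight P(X=0) = 15/32
  P(Y|X=1) = (6/17, 6/17, 5/17), H(Y|X=1) = 1.5799, weight P(X=1) = 17/32
H(Y|X) = 1.4819 bits

H(X) + H(Y|X) = 0.9972 + 1.4819 = 2.4791 bits

Both sides equal 2.4791 bits. ✓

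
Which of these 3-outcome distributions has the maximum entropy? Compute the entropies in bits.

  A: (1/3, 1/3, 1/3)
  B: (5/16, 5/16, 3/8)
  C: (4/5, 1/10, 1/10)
A

For a discrete distribution over n outcomes, entropy is maximized by the uniform distribution.

Computing entropies:
H(A) = 1.5850 bits
H(B) = 1.5794 bits
H(C) = 0.9219 bits

The uniform distribution (where all probabilities equal 1/3) achieves the maximum entropy of log_2(3) = 1.5850 bits.

Distribution A has the highest entropy.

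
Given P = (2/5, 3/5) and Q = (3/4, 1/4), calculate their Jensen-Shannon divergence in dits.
0.0279 dits

Jensen-Shannon divergence is:
JSD(P||Q) = 0.5 × D_KL(P||M) + 0.5 × D_KL(Q||M)
where M = 0.5 × (P + Q) is the mixture distribution.

M = 0.5 × (2/5, 3/5) + 0.5 × (3/4, 1/4) = (23/40, 17/40)

D_KL(P||M) = 0.0268 dits
D_KL(Q||M) = 0.0289 dits

JSD(P||Q) = 0.5 × 0.0268 + 0.5 × 0.0289 = 0.0279 dits

Unlike KL divergence, JSD is symmetric and bounded: 0 ≤ JSD ≤ log(2).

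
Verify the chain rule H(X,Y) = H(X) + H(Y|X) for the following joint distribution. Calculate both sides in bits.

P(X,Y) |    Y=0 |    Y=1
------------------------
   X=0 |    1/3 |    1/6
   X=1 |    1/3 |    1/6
H(X,Y) = 1.9183, H(X) = 1.0000, H(Y|X) = 0.9183 (all in bits)

Chain rule: H(X,Y) = H(X) + H(Y|X)

Left side — joint entropy directly:
H(X,Y) = -Σ p(x,y) log p(x,y) = 1.9183 bits

Right side — compute H(Y|X) from the conditional distributions:
P(X) = (1/2, 1/2), so H(X) = 1.0000 bits
H(Y|X) = Σ_x P(X=x) · H(Y|X=x):
  P(Y|X=0) = (2/3, 1/3), H(Y|X=0) = 0.9183, weight P(X=0) = 1/2
  P(Y|X=1) = (2/3, 1/3), H(Y|X=1) = 0.9183, weight P(X=1) = 1/2
H(Y|X) = 0.9183 bits

H(X) + H(Y|X) = 1.0000 + 0.9183 = 1.9183 bits

Both sides equal 1.9183 bits. ✓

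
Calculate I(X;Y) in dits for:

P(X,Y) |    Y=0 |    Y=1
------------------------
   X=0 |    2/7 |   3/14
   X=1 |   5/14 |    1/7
0.0049 dits

Mutual information: I(X;Y) = H(X) + H(Y) - H(X,Y)

Marginals:
P(X) = (1/2, 1/2), H(X) = 0.3010 dits
P(Y) = (9/14, 5/14), H(Y) = 0.2831 dits

Joint entropy: H(X,Y) = 0.5792 dits

I(X;Y) = 0.3010 + 0.2831 - 0.5792 = 0.0049 dits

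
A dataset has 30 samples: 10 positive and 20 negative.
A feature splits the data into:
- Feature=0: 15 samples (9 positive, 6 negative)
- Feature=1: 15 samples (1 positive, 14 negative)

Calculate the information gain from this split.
0.2561 bits

Information Gain = H(Y) - H(Y|Feature)

Before split:
P(positive) = 10/30 = 0.3333
H(Y) = 0.9183 bits

After split:
Feature=0: H = 0.9710 bits (weight = 15/30)
Feature=1: H = 0.3534 bits (weight = 15/30)
H(Y|Feature) = (15/30)×0.9710 + (15/30)×0.3534 = 0.6622 bits

Information Gain = 0.9183 - 0.6622 = 0.2561 bits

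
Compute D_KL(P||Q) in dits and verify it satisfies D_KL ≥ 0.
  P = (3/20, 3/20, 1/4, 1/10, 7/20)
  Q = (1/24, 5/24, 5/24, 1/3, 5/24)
0.1084 dits

KL divergence satisfies the Gibbs inequality: D_KL(P||Q) ≥ 0 for all distributions P, Q.

D_KL(P||Q) = Σ p(x) log(p(x)/q(x))
Term by term:
  x=0: 3/20 × log_10[(3/20)/(1/24)] = 0.0834
  x=1: 3/20 × log_10[(3/20)/(5/24)] = -0.0214
  x=2: 1/4 × log_10[(1/4)/(5/24)] = 0.0198
  x=3: 1/10 × log_10[(1/10)/(1/3)] = -0.0523
  x=4: 7/20 × log_10[(7/20)/(5/24)] = 0.0789
D_KL(P||Q) = 0.1084 dits

D_KL(P||Q) = 0.1084 ≥ 0 ✓

This non-negativity is a fundamental property: relative entropy cannot be negative because it measures how different Q is from P.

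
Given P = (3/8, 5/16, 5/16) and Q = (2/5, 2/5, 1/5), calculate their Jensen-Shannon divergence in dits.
0.0040 dits

Jensen-Shannon divergence is:
JSD(P||Q) = 0.5 × D_KL(P||M) + 0.5 × D_KL(Q||M)
where M = 0.5 × (P + Q) is the mixture distribution.

M = 0.5 × (3/8, 5/16, 5/16) + 0.5 × (2/5, 2/5, 1/5) = (0.3875, 0.35625, 0.25625)

D_KL(P||M) = 0.0038 dits
D_KL(Q||M) = 0.0041 dits

JSD(P||Q) = 0.5 × 0.0038 + 0.5 × 0.0041 = 0.0040 dits

Unlike KL divergence, JSD is symmetric and bounded: 0 ≤ JSD ≤ log(2).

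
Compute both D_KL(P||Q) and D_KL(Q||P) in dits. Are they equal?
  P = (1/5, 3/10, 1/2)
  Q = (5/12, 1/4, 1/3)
D_KL(P||Q) = 0.0480, D_KL(Q||P) = 0.0543

KL divergence is not symmetric: D_KL(P||Q) ≠ D_KL(Q||P) in general.

D_KL(P||Q) = 0.0480 dits
D_KL(Q||P) = 0.0543 dits

No, they are not equal!

This asymmetry is why KL divergence is not a true distance metric.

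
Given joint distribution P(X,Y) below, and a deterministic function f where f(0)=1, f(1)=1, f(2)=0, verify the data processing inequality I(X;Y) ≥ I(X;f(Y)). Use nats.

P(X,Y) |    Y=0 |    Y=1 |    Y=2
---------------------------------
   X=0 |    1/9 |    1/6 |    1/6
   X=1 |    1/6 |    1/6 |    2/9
I(X;Y) = 0.0034, I(X;f(Y)) = 0.0003, inequality holds: 0.0034 ≥ 0.0003

Data Processing Inequality: For any Markov chain X → Y → Z, we have I(X;Y) ≥ I(X;Z).

Here Z = f(Y) is a deterministic function of Y, forming X → Y → Z.

Original I(X;Y) = 0.0034 nats

After applying f:
P(X,Z) where Z=f(Y):
- P(X,Z=0) = P(X,Y=2)
- P(X,Z=1) = P(X,Y=0) + P(X,Y=1)

I(X;Z) = I(X;f(Y)) = 0.0003 nats

Verification: 0.0034 ≥ 0.0003 ✓

Information cannot be created by processing; the function f can only lose information about X.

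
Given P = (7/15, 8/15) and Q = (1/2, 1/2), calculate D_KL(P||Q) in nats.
0.0022 nats

KL divergence: D_KL(P||Q) = Σ p(x) log(p(x)/q(x))

Computing term by term:
  x=0: 7/15 × log_e[(7/15)/(1/2)] = 7/15 × -0.0690 = -0.0322
  x=1: 8/15 × log_e[(8/15)/(1/2)] = 8/15 × 0.0645 = 0.0344

D_KL(P||Q) = 0.0022 nats

Note: KL divergence is always non-negative and equals 0 iff P = Q.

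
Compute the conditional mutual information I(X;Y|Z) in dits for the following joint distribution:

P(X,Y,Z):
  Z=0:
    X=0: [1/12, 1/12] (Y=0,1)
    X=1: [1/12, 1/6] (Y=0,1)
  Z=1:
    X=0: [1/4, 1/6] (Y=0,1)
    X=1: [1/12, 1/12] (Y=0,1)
0.0036 dits

Conditional mutual information: I(X;Y|Z) = H(X|Z) + H(Y|Z) - H(X,Y|Z)

H(Z) = 0.2950
H(X,Z) = 0.5683 → H(X|Z) = 0.2734
H(Y,Z) = 0.5898 → H(Y|Z) = 0.2948
H(X,Y,Z) = 0.8596 → H(X,Y|Z) = 0.5646

I(X;Y|Z) = 0.2734 + 0.2948 - 0.5646 = 0.0036 dits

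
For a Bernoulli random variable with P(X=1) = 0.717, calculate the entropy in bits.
0.8595 bits

The binary entropy function is:
H(p) = -p log(p) - (1-p) log(1-p)

H(0.717) = -0.717 × log_2(0.717) - 0.283 × log_2(0.283)
H(0.717) = 0.8595 bits

Note: Binary entropy is maximized at p=0.5 (H=1 bit) and minimized at p=0 or p=1 (H=0).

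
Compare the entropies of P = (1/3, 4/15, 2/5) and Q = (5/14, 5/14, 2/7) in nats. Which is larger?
Q

Computing entropies in nats:
H(P) = 1.0852
H(Q) = 1.0934

Distribution Q has higher entropy.

Intuition: The distribution closer to uniform (more spread out) has higher entropy.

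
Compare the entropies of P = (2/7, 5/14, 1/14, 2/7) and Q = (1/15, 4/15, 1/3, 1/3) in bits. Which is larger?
P

Computing entropies in bits:
H(P) = 1.8352
H(Q) = 1.8256

Distribution P has higher entropy.

Intuition: The distribution closer to uniform (more spread out) has higher entropy.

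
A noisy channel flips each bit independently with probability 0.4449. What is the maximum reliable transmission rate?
0.0088 bits

For a binary symmetric channel (BSC) with error probability p:
Capacity C = 1 - H(p) bits per symbol

where H(p) = -p log₂(p) - (1-p) log₂(1-p) is the binary entropy function.

H(0.4449) = 0.9912 bits
C = 1 - 0.9912 = 0.0088 bits per symbol

This means we can reliably transmit up to 0.0088 bits of information per channel use.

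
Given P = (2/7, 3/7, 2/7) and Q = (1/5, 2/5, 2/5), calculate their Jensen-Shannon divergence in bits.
0.0127 bits

Jensen-Shannon divergence is:
JSD(P||Q) = 0.5 × D_KL(P||M) + 0.5 × D_KL(Q||M)
where M = 0.5 × (P + Q) is the mixture distribution.

M = 0.5 × (2/7, 3/7, 2/7) + 0.5 × (1/5, 2/5, 2/5) = (0.242857, 0.414286, 12/35)

D_KL(P||M) = 0.0128 bits
D_KL(Q||M) = 0.0127 bits

JSD(P||Q) = 0.5 × 0.0128 + 0.5 × 0.0127 = 0.0127 bits

Unlike KL divergence, JSD is symmetric and bounded: 0 ≤ JSD ≤ log(2).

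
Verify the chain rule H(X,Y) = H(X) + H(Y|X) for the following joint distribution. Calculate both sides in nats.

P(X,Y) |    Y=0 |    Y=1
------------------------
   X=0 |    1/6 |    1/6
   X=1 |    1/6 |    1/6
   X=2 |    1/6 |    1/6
H(X,Y) = 1.7918, H(X) = 1.0986, H(Y|X) = 0.6931 (all in nats)

Chain rule: H(X,Y) = H(X) + H(Y|X)

Left side — joint entropy directly:
H(X,Y) = -Σ p(x,y) log p(x,y) = 1.7918 nats

Right side — compute H(Y|X) from the conditional distributions:
P(X) = (1/3, 1/3, 1/3), so H(X) = 1.0986 nats
H(Y|X) = Σ_x P(X=x) · H(Y|X=x):
  P(Y|X=0) = (1/2, 1/2), H(Y|X=0) = 0.6931, weight P(X=0) = 1/3
  P(Y|X=1) = (1/2, 1/2), H(Y|X=1) = 0.6931, weight P(X=1) = 1/3
  P(Y|X=2) = (1/2, 1/2), H(Y|X=2) = 0.6931, weight P(X=2) = 1/3
H(Y|X) = 0.6931 nats

H(X) + H(Y|X) = 1.0986 + 0.6931 = 1.7918 nats

Both sides equal 1.7918 nats. ✓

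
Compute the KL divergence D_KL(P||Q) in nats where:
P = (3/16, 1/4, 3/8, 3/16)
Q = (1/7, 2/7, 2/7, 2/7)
0.0406 nats

KL divergence: D_KL(P||Q) = Σ p(x) log(p(x)/q(x))

Computing term by term:
  x=0: 3/16 × log_e[(3/16)/(1/7)] = 3/16 × 0.2719 = 0.0510
  x=1: 1/4 × log_e[(1/4)/(2/7)] = 1/4 × -0.1335 = -0.0334
  x=2: 3/8 × log_e[(3/8)/(2/7)] = 3/8 × 0.2719 = 0.1020
  x=3: 3/16 × log_e[(3/16)/(2/7)] = 3/16 × -0.4212 = -0.0790

D_KL(P||Q) = 0.0406 nats

Note: KL divergence is always non-negative and equals 0 iff P = Q.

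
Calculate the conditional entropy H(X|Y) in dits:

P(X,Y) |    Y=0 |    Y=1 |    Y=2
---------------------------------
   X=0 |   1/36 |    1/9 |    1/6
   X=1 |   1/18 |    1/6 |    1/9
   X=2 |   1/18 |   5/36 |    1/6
0.4689 dits

Using the chain rule: H(X|Y) = H(X,Y) - H(Y)

First, compute H(X,Y) = 0.9029 dits

Marginal P(Y) = (5/36, 5/12, 4/9)
H(Y) = 0.4340 dits

H(X|Y) = H(X,Y) - H(Y) = 0.9029 - 0.4340 = 0.4689 dits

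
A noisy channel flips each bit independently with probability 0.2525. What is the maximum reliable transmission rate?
0.1848 bits

For a binary symmetric channel (BSC) with error probability p:
Capacity C = 1 - H(p) bits per symbol

where H(p) = -p log₂(p) - (1-p) log₂(1-p) is the binary entropy function.

H(0.2525) = 0.8152 bits
C = 1 - 0.8152 = 0.1848 bits per symbol

This means we can reliably transmit up to 0.1848 bits of information per channel use.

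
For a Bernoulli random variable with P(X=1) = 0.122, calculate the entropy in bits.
0.5351 bits

The binary entropy function is:
H(p) = -p log(p) - (1-p) log(1-p)

H(0.122) = -0.122 × log_2(0.122) - 0.878 × log_2(0.878)
H(0.122) = 0.5351 bits

Note: Binary entropy is maximized at p=0.5 (H=1 bit) and minimized at p=0 or p=1 (H=0).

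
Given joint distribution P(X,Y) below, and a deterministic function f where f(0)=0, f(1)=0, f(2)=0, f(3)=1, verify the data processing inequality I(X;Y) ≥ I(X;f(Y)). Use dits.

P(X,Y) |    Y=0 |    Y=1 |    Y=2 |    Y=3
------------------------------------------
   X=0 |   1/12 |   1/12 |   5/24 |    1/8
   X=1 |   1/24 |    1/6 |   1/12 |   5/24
I(X;Y) = 0.0258, I(X;f(Y)) = 0.0068, inequality holds: 0.0258 ≥ 0.0068

Data Processing Inequality: For any Markov chain X → Y → Z, we have I(X;Y) ≥ I(X;Z).

Here Z = f(Y) is a deterministic function of Y, forming X → Y → Z.

Original I(X;Y) = 0.0258 dits

After applying f:
P(X,Z) where Z=f(Y):
- P(X,Z=0) = P(X,Y=0) + P(X,Y=1) + P(X,Y=2)
- P(X,Z=1) = P(X,Y=3)

I(X;Z) = I(X;f(Y)) = 0.0068 dits

Verification: 0.0258 ≥ 0.0068 ✓

Information cannot be created by processing; the function f can only lose information about X.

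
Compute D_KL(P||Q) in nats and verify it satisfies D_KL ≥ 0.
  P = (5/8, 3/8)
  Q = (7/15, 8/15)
0.0505 nats

KL divergence satisfies the Gibbs inequality: D_KL(P||Q) ≥ 0 for all distributions P, Q.

D_KL(P||Q) = Σ p(x) log(p(x)/q(x))
Term by term:
  x=0: 5/8 × log_e[(5/8)/(7/15)] = 0.1826
  x=1: 3/8 × log_e[(3/8)/(8/15)] = -0.1321
D_KL(P||Q) = 0.0505 nats

D_KL(P||Q) = 0.0505 ≥ 0 ✓

This non-negativity is a fundamental property: relative entropy cannot be negative because it measures how different Q is from P.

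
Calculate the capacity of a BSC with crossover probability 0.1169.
0.4796 bits

For a binary symmetric channel (BSC) with error probability p:
Capacity C = 1 - H(p) bits per symbol

where H(p) = -p log₂(p) - (1-p) log₂(1-p) is the binary entropy function.

H(0.1169) = 0.5204 bits
C = 1 - 0.5204 = 0.4796 bits per symbol

This means we can reliably transmit up to 0.4796 bits of information per channel use.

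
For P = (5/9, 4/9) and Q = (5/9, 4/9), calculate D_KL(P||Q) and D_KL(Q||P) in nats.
D_KL(P||Q) = 0.0000, D_KL(Q||P) = 0.0000

KL divergence is not symmetric: D_KL(P||Q) ≠ D_KL(Q||P) in general.

D_KL(P||Q) = 0.0000 nats
D_KL(Q||P) = 0.0000 nats

In this case they happen to be equal (to 4 decimal places).

This asymmetry is why KL divergence is not a true distance metric.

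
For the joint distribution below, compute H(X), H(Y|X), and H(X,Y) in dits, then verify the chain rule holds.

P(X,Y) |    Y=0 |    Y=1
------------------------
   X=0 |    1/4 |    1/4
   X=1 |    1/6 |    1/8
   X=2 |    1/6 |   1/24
H(X,Y) = 0.7308, H(X) = 0.4485, H(Y|X) = 0.2823 (all in dits)

Chain rule: H(X,Y) = H(X) + H(Y|X)

Left side — joint entropy directly:
H(X,Y) = -Σ p(x,y) log p(x,y) = 0.7308 dits

Right side — compute H(Y|X) from the conditional distributions:
P(X) = (1/2, 7/24, 5/24), so H(X) = 0.4485 dits
H(Y|X) = Σ_x P(X=x) · H(Y|X=x):
  P(Y|X=0) = (1/2, 1/2), H(Y|X=0) = 0.3010, weight P(X=0) = 1/2
  P(Y|X=1) = (4/7, 3/7), H(Y|X=1) = 0.2966, weight P(X=1) = 7/24
  P(Y|X=2) = (4/5, 1/5), H(Y|X=2) = 0.2173, weight P(X=2) = 5/24
H(Y|X) = 0.2823 dits

H(X) + H(Y|X) = 0.4485 + 0.2823 = 0.7308 dits

Both sides equal 0.7308 dits. ✓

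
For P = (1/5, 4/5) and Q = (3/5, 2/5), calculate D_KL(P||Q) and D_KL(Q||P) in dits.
D_KL(P||Q) = 0.1454, D_KL(Q||P) = 0.1659

KL divergence is not symmetric: D_KL(P||Q) ≠ D_KL(Q||P) in general.

D_KL(P||Q) = 0.1454 dits
D_KL(Q||P) = 0.1659 dits

No, they are not equal!

This asymmetry is why KL divergence is not a true distance metric.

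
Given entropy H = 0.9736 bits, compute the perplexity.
1.9637

Perplexity is 2^H (or exp(H) for natural log).

H = 0.9736 bits
Perplexity = 2^0.9736 = 1.9637

Interpretation: The model's uncertainty is equivalent to choosing uniformly among 2.0 options.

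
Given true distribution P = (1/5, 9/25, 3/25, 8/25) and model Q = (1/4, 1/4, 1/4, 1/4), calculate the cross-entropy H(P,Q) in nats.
1.3863 nats

Cross-entropy: H(P,Q) = -Σ p(x) log q(x)

Alternatively: H(P,Q) = H(P) + D_KL(P||Q)
H(P) = 1.3087 nats
D_KL(P||Q) = 0.0776 nats

H(P,Q) = 1.3087 + 0.0776 = 1.3863 nats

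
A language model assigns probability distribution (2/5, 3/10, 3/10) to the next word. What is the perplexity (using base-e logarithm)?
2.9710

Perplexity is e^H (or exp(H) for natural log).

First, H = -Σ p log p = 1.0889 nats
Perplexity = e^1.0889 = 2.9710

Interpretation: The model's uncertainty is equivalent to choosing uniformly among 3.0 options.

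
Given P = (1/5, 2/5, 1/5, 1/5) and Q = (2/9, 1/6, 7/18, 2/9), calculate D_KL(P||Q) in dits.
0.0760 dits

KL divergence: D_KL(P||Q) = Σ p(x) log(p(x)/q(x))

Computing term by term:
  x=0: 1/5 × log_10[(1/5)/(2/9)] = 1/5 × -0.0458 = -0.0092
  x=1: 2/5 × log_10[(2/5)/(1/6)] = 2/5 × 0.3802 = 0.1521
  x=2: 1/5 × log_10[(1/5)/(7/18)] = 1/5 × -0.2888 = -0.0578
  x=3: 1/5 × log_10[(1/5)/(2/9)] = 1/5 × -0.0458 = -0.0092

D_KL(P||Q) = 0.0760 dits

Note: KL divergence is always non-negative and equals 0 iff P = Q.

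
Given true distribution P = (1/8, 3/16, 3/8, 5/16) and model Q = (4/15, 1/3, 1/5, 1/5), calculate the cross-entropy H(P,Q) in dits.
0.6418 dits

Cross-entropy: H(P,Q) = -Σ p(x) log q(x)

Alternatively: H(P,Q) = H(P) + D_KL(P||Q)
H(P) = 0.5668 dits
D_KL(P||Q) = 0.0750 dits

H(P,Q) = 0.5668 + 0.0750 = 0.6418 dits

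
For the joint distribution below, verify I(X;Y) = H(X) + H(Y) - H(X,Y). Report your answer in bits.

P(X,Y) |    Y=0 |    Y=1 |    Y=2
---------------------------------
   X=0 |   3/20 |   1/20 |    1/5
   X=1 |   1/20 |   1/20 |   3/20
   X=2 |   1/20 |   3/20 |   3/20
I(X;Y) = 0.0879 bits

Mutual information has multiple equivalent forms:
- I(X;Y) = H(X) - H(X|Y)
- I(X;Y) = H(Y) - H(Y|X)
- I(X;Y) = H(X) + H(Y) - H(X,Y)

Computing all quantities:
H(X) = 1.5589, H(Y) = 1.5000, H(X,Y) = 2.9710
H(X|Y) = 1.4710, H(Y|X) = 1.4121

Verification:
H(X) - H(X|Y) = 1.5589 - 1.4710 = 0.0879
H(Y) - H(Y|X) = 1.5000 - 1.4121 = 0.0879
H(X) + H(Y) - H(X,Y) = 1.5589 + 1.5000 - 2.9710 = 0.0879

All forms give I(X;Y) = 0.0879 bits. ✓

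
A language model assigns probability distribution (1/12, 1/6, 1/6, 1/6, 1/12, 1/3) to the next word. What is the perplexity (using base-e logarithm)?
5.3454

Perplexity is e^H (or exp(H) for natural log).

First, H = -Σ p log p = 1.6762 nats
Perplexity = e^1.6762 = 5.3454

Interpretation: The model's uncertainty is equivalent to choosing uniformly among 5.3 options.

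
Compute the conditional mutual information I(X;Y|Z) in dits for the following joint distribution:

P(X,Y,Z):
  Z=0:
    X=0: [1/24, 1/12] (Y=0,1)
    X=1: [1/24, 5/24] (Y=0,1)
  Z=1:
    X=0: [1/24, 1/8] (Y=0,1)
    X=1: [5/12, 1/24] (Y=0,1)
0.0589 dits

Conditional mutual information: I(X;Y|Z) = H(X|Z) + H(Y|Z) - H(X,Y|Z)

H(Z) = 0.2873
H(X,Z) = 0.5484 → H(X|Z) = 0.2611
H(Y,Z) = 0.5310 → H(Y|Z) = 0.2437
H(X,Y,Z) = 0.7332 → H(X,Y|Z) = 0.4459

I(X;Y|Z) = 0.2611 + 0.2437 - 0.4459 = 0.0589 dits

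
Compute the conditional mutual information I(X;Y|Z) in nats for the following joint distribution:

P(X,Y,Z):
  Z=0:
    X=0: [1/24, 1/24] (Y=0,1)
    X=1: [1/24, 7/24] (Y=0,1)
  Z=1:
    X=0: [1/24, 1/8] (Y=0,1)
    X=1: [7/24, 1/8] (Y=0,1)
0.0753 nats

Conditional mutual information: I(X;Y|Z) = H(X|Z) + H(Y|Z) - H(X,Y|Z)

H(Z) = 0.6792
H(X,Z) = 1.2367 → H(X|Z) = 0.5575
H(Y,Z) = 1.2861 → H(Y|Z) = 0.6069
H(X,Y,Z) = 1.7683 → H(X,Y|Z) = 1.0891

I(X;Y|Z) = 0.5575 + 0.6069 - 1.0891 = 0.0753 nats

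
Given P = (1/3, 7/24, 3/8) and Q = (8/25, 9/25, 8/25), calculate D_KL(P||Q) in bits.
0.0169 bits

KL divergence: D_KL(P||Q) = Σ p(x) log(p(x)/q(x))

Computing term by term:
  x=0: 1/3 × log_2[(1/3)/(8/25)] = 1/3 × 0.0589 = 0.0196
  x=1: 7/24 × log_2[(7/24)/(9/25)] = 7/24 × -0.3037 = -0.0886
  x=2: 3/8 × log_2[(3/8)/(8/25)] = 3/8 × 0.2288 = 0.0858

D_KL(P||Q) = 0.0169 bits

Note: KL divergence is always non-negative and equals 0 iff P = Q.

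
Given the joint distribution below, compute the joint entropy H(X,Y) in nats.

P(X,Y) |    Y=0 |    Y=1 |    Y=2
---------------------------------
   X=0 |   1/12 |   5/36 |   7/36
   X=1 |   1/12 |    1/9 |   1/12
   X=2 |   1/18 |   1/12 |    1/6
2.1242 nats

Joint entropy is H(X,Y) = -Σ_{x,y} p(x,y) log p(x,y).

Summing over all non-zero entries:
H(X,Y) = -[1/12·log_e(1/12) + 5/36·log_e(5/36) + 7/36·log_e(7/36) + 1/12·log_e(1/12) + 1/9·log_e(1/9) + 1/12·log_e(1/12) + 1/18·log_e(1/18) + 1/12·log_e(1/12) + 1/6·log_e(1/6)]
H(X,Y) = 2.1242 nats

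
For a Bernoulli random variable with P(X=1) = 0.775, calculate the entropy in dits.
0.2316 dits

The binary entropy function is:
H(p) = -p log(p) - (1-p) log(1-p)

H(0.775) = -0.775 × log_10(0.775) - 0.225 × log_10(0.225)
H(0.775) = 0.2316 dits

Note: Binary entropy is maximized at p=0.5 (H=1 bit) and minimized at p=0 or p=1 (H=0).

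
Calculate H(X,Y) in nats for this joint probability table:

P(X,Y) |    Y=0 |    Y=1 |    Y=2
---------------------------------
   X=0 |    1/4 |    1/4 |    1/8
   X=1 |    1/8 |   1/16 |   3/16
1.7002 nats

Joint entropy is H(X,Y) = -Σ_{x,y} p(x,y) log p(x,y).

Summing over all non-zero entries:
H(X,Y) = -[1/4·log_e(1/4) + 1/4·log_e(1/4) + 1/8·log_e(1/8) + 1/8·log_e(1/8) + 1/16·log_e(1/16) + 3/16·log_e(3/16)]
H(X,Y) = 1.7002 nats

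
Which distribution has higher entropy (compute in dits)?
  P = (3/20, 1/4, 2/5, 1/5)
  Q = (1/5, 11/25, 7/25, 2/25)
P

Computing entropies in dits:
H(P) = 0.5731
H(Q) = 0.5392

Distribution P has higher entropy.

Intuition: The distribution closer to uniform (more spread out) has higher entropy.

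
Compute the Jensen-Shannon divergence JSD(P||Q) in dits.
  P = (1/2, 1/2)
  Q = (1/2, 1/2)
0.0000 dits

Jensen-Shannon divergence is:
JSD(P||Q) = 0.5 × D_KL(P||M) + 0.5 × D_KL(Q||M)
where M = 0.5 × (P + Q) is the mixture distribution.

M = 0.5 × (1/2, 1/2) + 0.5 × (1/2, 1/2) = (1/2, 1/2)

D_KL(P||M) = 0.0000 dits
D_KL(Q||M) = 0.0000 dits

JSD(P||Q) = 0.5 × 0.0000 + 0.5 × 0.0000 = 0.0000 dits

Unlike KL divergence, JSD is symmetric and bounded: 0 ≤ JSD ≤ log(2).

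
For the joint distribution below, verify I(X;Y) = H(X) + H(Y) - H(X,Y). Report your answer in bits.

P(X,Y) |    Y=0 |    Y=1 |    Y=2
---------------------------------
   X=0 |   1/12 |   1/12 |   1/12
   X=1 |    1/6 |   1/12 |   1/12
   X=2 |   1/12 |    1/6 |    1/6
I(X;Y) = 0.0546 bits

Mutual information has multiple equivalent forms:
- I(X;Y) = H(X) - H(X|Y)
- I(X;Y) = H(Y) - H(Y|X)
- I(X;Y) = H(X) + H(Y) - H(X,Y)

Computing all quantities:
H(X) = 1.5546, H(Y) = 1.5850, H(X,Y) = 3.0850
H(X|Y) = 1.5000, H(Y|X) = 1.5304

Verification:
H(X) - H(X|Y) = 1.5546 - 1.5000 = 0.0546
H(Y) - H(Y|X) = 1.5850 - 1.5304 = 0.0546
H(X) + H(Y) - H(X,Y) = 1.5546 + 1.5850 - 3.0850 = 0.0546

All forms give I(X;Y) = 0.0546 bits. ✓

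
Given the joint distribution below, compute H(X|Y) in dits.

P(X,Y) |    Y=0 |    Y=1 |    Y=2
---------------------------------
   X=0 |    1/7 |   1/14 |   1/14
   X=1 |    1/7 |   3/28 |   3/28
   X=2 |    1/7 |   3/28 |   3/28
0.4730 dits

Using the chain rule: H(X|Y) = H(X,Y) - H(Y)

First, compute H(X,Y) = 0.9416 dits

Marginal P(Y) = (3/7, 2/7, 2/7)
H(Y) = 0.4686 dits

H(X|Y) = H(X,Y) - H(Y) = 0.9416 - 0.4686 = 0.4730 dits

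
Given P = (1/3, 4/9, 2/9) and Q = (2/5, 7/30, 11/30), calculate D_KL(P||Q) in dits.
0.0497 dits

KL divergence: D_KL(P||Q) = Σ p(x) log(p(x)/q(x))

Computing term by term:
  x=0: 1/3 × log_10[(1/3)/(2/5)] = 1/3 × -0.0792 = -0.0264
  x=1: 4/9 × log_10[(4/9)/(7/30)] = 4/9 × 0.2798 = 0.1244
  x=2: 2/9 × log_10[(2/9)/(11/30)] = 2/9 × -0.2175 = -0.0483

D_KL(P||Q) = 0.0497 dits

Note: KL divergence is always non-negative and equals 0 iff P = Q.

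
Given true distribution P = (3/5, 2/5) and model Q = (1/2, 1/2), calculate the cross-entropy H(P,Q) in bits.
1.0000 bits

Cross-entropy: H(P,Q) = -Σ p(x) log q(x)

Alternatively: H(P,Q) = H(P) + D_KL(P||Q)
H(P) = 0.9710 bits
D_KL(P||Q) = 0.0290 bits

H(P,Q) = 0.9710 + 0.0290 = 1.0000 bits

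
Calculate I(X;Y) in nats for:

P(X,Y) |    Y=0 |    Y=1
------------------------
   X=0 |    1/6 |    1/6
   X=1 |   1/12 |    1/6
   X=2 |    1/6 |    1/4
0.0086 nats

Mutual information: I(X;Y) = H(X) + H(Y) - H(X,Y)

Marginals:
P(X) = (1/3, 1/4, 5/12), H(X) = 1.0776 nats
P(Y) = (5/12, 7/12), H(Y) = 0.6792 nats

Joint entropy: H(X,Y) = 1.7482 nats

I(X;Y) = 1.0776 + 0.6792 - 1.7482 = 0.0086 nats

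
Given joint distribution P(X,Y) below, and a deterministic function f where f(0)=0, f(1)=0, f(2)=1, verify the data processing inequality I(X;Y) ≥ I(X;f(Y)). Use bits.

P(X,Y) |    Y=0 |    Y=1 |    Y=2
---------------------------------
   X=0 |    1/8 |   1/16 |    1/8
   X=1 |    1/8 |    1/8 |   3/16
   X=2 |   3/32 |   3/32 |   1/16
I(X;Y) = 0.0280, I(X;f(Y)) = 0.0172, inequality holds: 0.0280 ≥ 0.0172

Data Processing Inequality: For any Markov chain X → Y → Z, we have I(X;Y) ≥ I(X;Z).

Here Z = f(Y) is a deterministic function of Y, forming X → Y → Z.

Original I(X;Y) = 0.0280 bits

After applying f:
P(X,Z) where Z=f(Y):
- P(X,Z=0) = P(X,Y=0) + P(X,Y=1)
- P(X,Z=1) = P(X,Y=2)

I(X;Z) = I(X;f(Y)) = 0.0172 bits

Verification: 0.0280 ≥ 0.0172 ✓

Information cannot be created by processing; the function f can only lose information about X.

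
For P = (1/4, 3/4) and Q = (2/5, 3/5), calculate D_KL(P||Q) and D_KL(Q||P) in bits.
D_KL(P||Q) = 0.0719, D_KL(Q||P) = 0.0781

KL divergence is not symmetric: D_KL(P||Q) ≠ D_KL(Q||P) in general.

D_KL(P||Q) = 0.0719 bits
D_KL(Q||P) = 0.0781 bits

No, they are not equal!

This asymmetry is why KL divergence is not a true distance metric.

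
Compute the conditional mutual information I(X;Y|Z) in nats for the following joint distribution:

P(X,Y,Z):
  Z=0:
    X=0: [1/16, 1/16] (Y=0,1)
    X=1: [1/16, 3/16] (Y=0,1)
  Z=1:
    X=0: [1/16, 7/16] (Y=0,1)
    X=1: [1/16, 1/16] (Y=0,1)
0.0492 nats

Conditional mutual information: I(X;Y|Z) = H(X|Z) + H(Y|Z) - H(X,Y|Z)

H(Z) = 0.6616
H(X,Z) = 1.2130 → H(X|Z) = 0.5514
H(Y,Z) = 1.2130 → H(Y|Z) = 0.5514
H(X,Y,Z) = 1.7153 → H(X,Y|Z) = 1.0537

I(X;Y|Z) = 0.5514 + 0.5514 - 1.0537 = 0.0492 nats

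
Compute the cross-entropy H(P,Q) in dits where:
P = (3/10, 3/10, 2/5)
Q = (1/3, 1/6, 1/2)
0.4970 dits

Cross-entropy: H(P,Q) = -Σ p(x) log q(x)

Alternatively: H(P,Q) = H(P) + D_KL(P||Q)
H(P) = 0.4729 dits
D_KL(P||Q) = 0.0241 dits

H(P,Q) = 0.4729 + 0.0241 = 0.4970 dits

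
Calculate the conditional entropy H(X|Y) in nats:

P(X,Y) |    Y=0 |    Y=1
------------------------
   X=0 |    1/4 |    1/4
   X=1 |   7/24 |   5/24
0.6896 nats

Using the chain rule: H(X|Y) = H(X,Y) - H(Y)

First, compute H(X,Y) = 1.3793 nats

Marginal P(Y) = (13/24, 11/24)
H(Y) = 0.6897 nats

H(X|Y) = H(X,Y) - H(Y) = 1.3793 - 0.6897 = 0.6896 nats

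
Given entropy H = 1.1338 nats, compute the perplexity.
3.1074

Perplexity is e^H (or exp(H) for natural log).

H = 1.1338 nats
Perplexity = e^1.1338 = 3.1074

Interpretation: The model's uncertainty is equivalent to choosing uniformly among 3.1 options.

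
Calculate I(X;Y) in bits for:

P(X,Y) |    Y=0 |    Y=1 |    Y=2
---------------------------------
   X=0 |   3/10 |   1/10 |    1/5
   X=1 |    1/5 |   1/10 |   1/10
0.0100 bits

Mutual information: I(X;Y) = H(X) + H(Y) - H(X,Y)

Marginals:
P(X) = (3/5, 2/5), H(X) = 0.9710 bits
P(Y) = (1/2, 1/5, 3/10), H(Y) = 1.4855 bits

Joint entropy: H(X,Y) = 2.4464 bits

I(X;Y) = 0.9710 + 1.4855 - 2.4464 = 0.0100 bits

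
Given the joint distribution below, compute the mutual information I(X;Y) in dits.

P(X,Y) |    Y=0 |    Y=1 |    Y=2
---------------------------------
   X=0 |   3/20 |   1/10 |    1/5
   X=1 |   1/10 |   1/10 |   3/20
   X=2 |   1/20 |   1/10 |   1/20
0.0113 dits

Mutual information: I(X;Y) = H(X) + H(Y) - H(X,Y)

Marginals:
P(X) = (9/20, 7/20, 1/5), H(X) = 0.4554 dits
P(Y) = (3/10, 3/10, 2/5), H(Y) = 0.4729 dits

Joint entropy: H(X,Y) = 0.9171 dits

I(X;Y) = 0.4554 + 0.4729 - 0.9171 = 0.0113 dits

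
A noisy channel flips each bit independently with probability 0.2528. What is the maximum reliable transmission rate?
0.1843 bits

For a binary symmetric channel (BSC) with error probability p:
Capacity C = 1 - H(p) bits per symbol

where H(p) = -p log₂(p) - (1-p) log₂(1-p) is the binary entropy function.

H(0.2528) = 0.8157 bits
C = 1 - 0.8157 = 0.1843 bits per symbol

This means we can reliably transmit up to 0.1843 bits of information per channel use.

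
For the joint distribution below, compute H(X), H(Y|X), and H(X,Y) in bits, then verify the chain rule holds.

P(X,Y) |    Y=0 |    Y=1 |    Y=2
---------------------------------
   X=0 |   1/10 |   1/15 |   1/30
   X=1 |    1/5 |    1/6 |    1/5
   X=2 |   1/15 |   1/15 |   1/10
H(X,Y) = 2.9689, H(X) = 1.4186, H(Y|X) = 1.5503 (all in bits)

Chain rule: H(X,Y) = H(X) + H(Y|X)

Left side — joint entropy directly:
H(X,Y) = -Σ p(x,y) log p(x,y) = 2.9689 bits

Right side — compute H(Y|X) from the conditional distributions:
P(X) = (1/5, 17/30, 7/30), so H(X) = 1.4186 bits
H(Y|X) = Σ_x P(X=x) · H(Y|X=x):
  P(Y|X=0) = (1/2, 1/3, 1/6), H(Y|X=0) = 1.4591, weight P(X=0) = 1/5
  P(Y|X=1) = (6/17, 5/17, 6/17), H(Y|X=1) = 1.5799, weight P(X=1) = 17/30
  P(Y|X=2) = (2/7, 2/7, 3/7), H(Y|X=2) = 1.5567, weight P(X=2) = 7/30
H(Y|X) = 1.5503 bits

H(X) + H(Y|X) = 1.4186 + 1.5503 = 2.9689 bits

Both sides equal 2.9689 bits. ✓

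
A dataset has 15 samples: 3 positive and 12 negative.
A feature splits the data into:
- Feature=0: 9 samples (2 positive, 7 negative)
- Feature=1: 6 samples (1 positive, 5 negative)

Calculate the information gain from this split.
0.0034 bits

Information Gain = H(Y) - H(Y|Feature)

Before split:
P(positive) = 3/15 = 0.2000
H(Y) = 0.7219 bits

After split:
Feature=0: H = 0.7642 bits (weight = 9/15)
Feature=1: H = 0.6500 bits (weight = 6/15)
H(Y|Feature) = (9/15)×0.7642 + (6/15)×0.6500 = 0.7185 bits

Information Gain = 0.7219 - 0.7185 = 0.0034 bits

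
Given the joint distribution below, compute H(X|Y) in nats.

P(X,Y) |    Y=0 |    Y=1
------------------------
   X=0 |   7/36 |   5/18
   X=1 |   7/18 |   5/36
0.6365 nats

Using the chain rule: H(X|Y) = H(X,Y) - H(Y)

First, compute H(X,Y) = 1.3157 nats

Marginal P(Y) = (7/12, 5/12)
H(Y) = 0.6792 nats

H(X|Y) = H(X,Y) - H(Y) = 1.3157 - 0.6792 = 0.6365 nats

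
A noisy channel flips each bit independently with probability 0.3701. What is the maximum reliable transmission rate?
0.0493 bits

For a binary symmetric channel (BSC) with error probability p:
Capacity C = 1 - H(p) bits per symbol

where H(p) = -p log₂(p) - (1-p) log₂(1-p) is the binary entropy function.

H(0.3701) = 0.9507 bits
C = 1 - 0.9507 = 0.0493 bits per symbol

This means we can reliably transmit up to 0.0493 bits of information per channel use.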